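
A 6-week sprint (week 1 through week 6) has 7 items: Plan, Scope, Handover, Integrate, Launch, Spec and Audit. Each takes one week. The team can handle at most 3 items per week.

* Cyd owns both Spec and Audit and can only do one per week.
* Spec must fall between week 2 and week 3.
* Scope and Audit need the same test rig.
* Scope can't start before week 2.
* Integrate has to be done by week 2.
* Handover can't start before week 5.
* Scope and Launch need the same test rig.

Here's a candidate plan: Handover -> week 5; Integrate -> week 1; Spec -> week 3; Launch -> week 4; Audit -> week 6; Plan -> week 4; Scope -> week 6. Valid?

Handover can't start before week 5 — holds.
Scope and Launch need the same test rig — holds.
Cyd owns both Spec and Audit and can only do one per week — holds.
Scope can't start before week 2 — holds.
Scope and Audit need the same test rig — violated.
The team can handle at most 3 items per week — holds.
Integrate has to be done by week 2 — holds.
Spec must fall between week 2 and week 3 — holds.

No — it violates: Scope and Audit need the same test rig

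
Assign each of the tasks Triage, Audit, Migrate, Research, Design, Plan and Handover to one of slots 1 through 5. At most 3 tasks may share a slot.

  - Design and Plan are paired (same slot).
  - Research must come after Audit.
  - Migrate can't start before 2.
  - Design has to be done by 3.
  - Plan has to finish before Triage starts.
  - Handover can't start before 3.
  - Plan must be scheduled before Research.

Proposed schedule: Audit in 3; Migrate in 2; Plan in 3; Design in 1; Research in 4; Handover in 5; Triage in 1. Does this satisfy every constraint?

At most 3 tasks may share a slot — holds.
Design has to be done by 3 — holds.
Plan has to finish before Triage starts — violated.
Migrate can't start before 2 — holds.
Handover can't start before 3 — holds.
Plan must be scheduled before Research — holds.
Research must come after Audit — holds.
Design and Plan are paired (same slot) — violated.

No. Plan has to finish before Triage starts is not satisfied.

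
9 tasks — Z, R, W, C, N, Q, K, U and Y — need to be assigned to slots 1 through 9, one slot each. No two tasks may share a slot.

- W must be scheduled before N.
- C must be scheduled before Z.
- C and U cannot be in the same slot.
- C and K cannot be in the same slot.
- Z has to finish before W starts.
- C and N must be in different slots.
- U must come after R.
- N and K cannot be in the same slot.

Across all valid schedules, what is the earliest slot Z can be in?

2

Precedence pushes Z to at least 2; downstream work caps Z at 7.
Z at 2 is achievable: W in 3; C in 1; U in 6; Z in 2; Q in 7; K in 8; R in 4; Y in 9; N in 5.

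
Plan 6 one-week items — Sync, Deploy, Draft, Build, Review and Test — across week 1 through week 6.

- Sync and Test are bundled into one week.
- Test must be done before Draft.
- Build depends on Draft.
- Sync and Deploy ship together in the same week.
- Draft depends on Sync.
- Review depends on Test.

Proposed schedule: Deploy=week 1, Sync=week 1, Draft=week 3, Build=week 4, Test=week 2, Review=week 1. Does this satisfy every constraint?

No. Review depends on Test is not satisfied.

Sync and Test are bundled into one week — violated.
Sync and Deploy ship together in the same week — holds.
Build depends on Draft — holds.
Test must be done before Draft — holds.
Draft depends on Sync — holds.
Review depends on Test — violated.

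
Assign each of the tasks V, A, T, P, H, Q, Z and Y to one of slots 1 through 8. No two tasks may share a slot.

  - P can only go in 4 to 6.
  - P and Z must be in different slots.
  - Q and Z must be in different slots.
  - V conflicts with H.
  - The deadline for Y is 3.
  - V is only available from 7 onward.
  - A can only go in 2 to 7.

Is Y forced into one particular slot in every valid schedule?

Y can be 1 (e.g. A in 2; Z in 8; T in 3; P in 4; V in 7; Y in 1; Q in 6; H in 5) or 2 (e.g. H -> 5, Y -> 2, V -> 7, P -> 4, Q -> 6, A -> 3, Z -> 8, T -> 1).

No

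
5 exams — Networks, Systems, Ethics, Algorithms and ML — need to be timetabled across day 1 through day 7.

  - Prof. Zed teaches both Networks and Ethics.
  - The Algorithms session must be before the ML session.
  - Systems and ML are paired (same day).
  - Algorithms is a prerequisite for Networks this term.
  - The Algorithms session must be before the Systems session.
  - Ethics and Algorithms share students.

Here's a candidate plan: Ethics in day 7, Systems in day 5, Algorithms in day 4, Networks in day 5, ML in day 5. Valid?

Yes

The Algorithms session must be before the Systems session — holds.
The Algorithms session must be before the ML session — holds.
Ethics and Algorithms share students — holds.
Systems and ML are paired (same day) — holds.
Algorithms is a prerequisite for Networks this term — holds.
Prof. Zed teaches both Networks and Ethics — holds.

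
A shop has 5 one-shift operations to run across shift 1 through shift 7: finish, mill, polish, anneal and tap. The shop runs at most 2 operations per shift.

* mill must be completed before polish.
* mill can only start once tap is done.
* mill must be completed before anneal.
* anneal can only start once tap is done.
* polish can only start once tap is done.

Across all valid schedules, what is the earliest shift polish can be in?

Precedence pushes polish to at least shift 3.
polish at shift 3 is achievable: finish -> shift 1, tap -> shift 1, anneal -> shift 3, mill -> shift 2, polish -> shift 3.

shift 3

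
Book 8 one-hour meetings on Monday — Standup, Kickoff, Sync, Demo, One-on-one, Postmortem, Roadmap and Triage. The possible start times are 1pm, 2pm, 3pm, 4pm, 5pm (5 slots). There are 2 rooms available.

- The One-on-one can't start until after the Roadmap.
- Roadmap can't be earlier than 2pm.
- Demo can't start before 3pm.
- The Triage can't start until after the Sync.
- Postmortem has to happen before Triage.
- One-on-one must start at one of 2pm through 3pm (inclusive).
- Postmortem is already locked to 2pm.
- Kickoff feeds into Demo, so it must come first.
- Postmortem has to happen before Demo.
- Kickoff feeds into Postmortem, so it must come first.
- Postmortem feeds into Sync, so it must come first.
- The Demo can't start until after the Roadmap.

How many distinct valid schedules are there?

19

Splitting on Standup: it can be 1pm (7), 3pm (2), 4pm (5), 5pm (5). Listing each branch's schedules as (Kickoff, Sync, Demo, One-on-one, Postmortem, Roadmap, Triage):
Standup=1pm: (1pm,3pm,4pm,3pm,2pm,2pm,4pm) (1pm,3pm,4pm,3pm,2pm,2pm,5pm) (1pm,3pm,5pm,3pm,2pm,2pm,4pm) (1pm,3pm,5pm,3pm,2pm,2pm,5pm) (1pm,4pm,3pm,3pm,2pm,2pm,5pm) (1pm,4pm,4pm,3pm,2pm,2pm,5pm) (1pm,4pm,5pm,3pm,2pm,2pm,5pm) — 7.
Standup=3pm: (1pm,4pm,4pm,3pm,2pm,2pm,5pm) (1pm,4pm,5pm,3pm,2pm,2pm,5pm) — 2.
Standup=4pm: (1pm,3pm,4pm,3pm,2pm,2pm,5pm) (1pm,3pm,5pm,3pm,2pm,2pm,4pm) (1pm,3pm,5pm,3pm,2pm,2pm,5pm) (1pm,4pm,3pm,3pm,2pm,2pm,5pm) (1pm,4pm,5pm,3pm,2pm,2pm,5pm) — 5.
Standup=5pm: (1pm,3pm,4pm,3pm,2pm,2pm,4pm) (1pm,3pm,4pm,3pm,2pm,2pm,5pm) (1pm,3pm,5pm,3pm,2pm,2pm,4pm) (1pm,4pm,3pm,3pm,2pm,2pm,5pm) (1pm,4pm,4pm,3pm,2pm,2pm,5pm) — 5.
Summing: 7 + 2 + 5 + 5 = 19.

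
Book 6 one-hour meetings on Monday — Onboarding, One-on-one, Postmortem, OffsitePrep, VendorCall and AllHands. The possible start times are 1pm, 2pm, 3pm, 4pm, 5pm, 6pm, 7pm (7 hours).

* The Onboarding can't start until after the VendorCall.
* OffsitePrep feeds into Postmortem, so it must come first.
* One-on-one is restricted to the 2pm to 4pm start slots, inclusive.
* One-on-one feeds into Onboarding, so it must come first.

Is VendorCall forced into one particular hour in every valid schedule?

No

VendorCall can be 1pm (e.g. One-on-one -> 2pm, VendorCall -> 1pm, Postmortem -> 2pm, AllHands -> 1pm, OffsitePrep -> 1pm, Onboarding -> 3pm) or 2pm (e.g. Onboarding -> 3pm, OffsitePrep -> 1pm, Postmortem -> 2pm, VendorCall -> 2pm, One-on-one -> 2pm, AllHands -> 1pm).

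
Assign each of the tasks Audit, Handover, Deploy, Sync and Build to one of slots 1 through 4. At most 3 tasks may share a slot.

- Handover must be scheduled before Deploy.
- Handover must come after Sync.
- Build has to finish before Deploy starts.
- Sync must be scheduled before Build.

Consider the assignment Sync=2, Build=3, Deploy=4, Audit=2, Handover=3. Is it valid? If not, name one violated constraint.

Yes, all constraints hold

Handover must be scheduled before Deploy — holds.
Sync must be scheduled before Build — holds.
Handover must come after Sync — holds.
Build has to finish before Deploy starts — holds.
At most 3 tasks may share a slot — holds.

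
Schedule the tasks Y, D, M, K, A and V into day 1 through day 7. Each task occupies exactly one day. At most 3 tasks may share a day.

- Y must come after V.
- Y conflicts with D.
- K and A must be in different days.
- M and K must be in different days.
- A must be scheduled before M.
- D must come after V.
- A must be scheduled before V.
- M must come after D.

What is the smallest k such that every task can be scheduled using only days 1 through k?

The precedence chain requires at least 4 distinct days.
With at most 3 per day and 6 tasks, at least 2 days are needed.
4 works (last occupied day: day 4): for example D -> day 3, M -> day 4, K -> day 2, V -> day 2, A -> day 1, Y -> day 4.

4 days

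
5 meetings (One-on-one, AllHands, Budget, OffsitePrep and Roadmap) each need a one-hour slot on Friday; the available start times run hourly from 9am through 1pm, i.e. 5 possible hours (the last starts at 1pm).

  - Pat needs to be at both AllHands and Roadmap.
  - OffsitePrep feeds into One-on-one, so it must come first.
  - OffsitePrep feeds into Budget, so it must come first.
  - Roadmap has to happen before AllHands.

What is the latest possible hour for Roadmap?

12pm

Downstream work caps Roadmap at 12pm.
Roadmap at 12pm is achievable: AllHands in 1pm, Budget in 10am, OffsitePrep in 9am, Roadmap in 12pm, One-on-one in 10am.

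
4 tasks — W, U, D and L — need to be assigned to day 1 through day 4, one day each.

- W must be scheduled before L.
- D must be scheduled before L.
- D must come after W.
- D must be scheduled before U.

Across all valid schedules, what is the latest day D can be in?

day 3

Precedence pushes D to at least day 2; downstream work caps D at day 3.
D at day 3 is achievable: L -> day 4, U -> day 4, D -> day 3, W -> day 1.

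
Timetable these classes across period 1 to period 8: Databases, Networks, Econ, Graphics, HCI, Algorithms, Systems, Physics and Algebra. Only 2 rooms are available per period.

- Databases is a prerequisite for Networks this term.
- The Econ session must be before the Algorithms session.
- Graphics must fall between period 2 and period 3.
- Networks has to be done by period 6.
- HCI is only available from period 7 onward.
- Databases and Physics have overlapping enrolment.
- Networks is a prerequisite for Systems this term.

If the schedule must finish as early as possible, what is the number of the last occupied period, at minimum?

The precedence chain requires at least 3 distinct periods.
With at most 2 per period and 9 classes, at least 5 periods are needed.
HCI can't be placed before period 7, so the schedule must run through at least period 7.
7 works (last occupied period: period 7): for example Databases in period 1; Systems in period 3; Econ in period 1; Networks in period 2; Algorithms in period 3; Algebra in period 4; Graphics in period 2; Physics in period 4; HCI in period 7.

period 7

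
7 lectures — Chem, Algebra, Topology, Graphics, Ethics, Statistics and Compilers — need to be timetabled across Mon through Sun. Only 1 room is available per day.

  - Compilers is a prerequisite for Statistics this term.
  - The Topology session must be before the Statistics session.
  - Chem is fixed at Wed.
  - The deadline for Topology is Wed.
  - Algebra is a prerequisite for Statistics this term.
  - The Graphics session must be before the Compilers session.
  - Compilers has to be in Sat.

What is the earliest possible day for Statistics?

Sun

Precedence pushes Statistics to at least Sun.
Statistics at Sun is achievable: Ethics=Fri; Chem=Wed; Compilers=Sat; Graphics=Thu; Algebra=Tue; Statistics=Sun; Topology=Mon.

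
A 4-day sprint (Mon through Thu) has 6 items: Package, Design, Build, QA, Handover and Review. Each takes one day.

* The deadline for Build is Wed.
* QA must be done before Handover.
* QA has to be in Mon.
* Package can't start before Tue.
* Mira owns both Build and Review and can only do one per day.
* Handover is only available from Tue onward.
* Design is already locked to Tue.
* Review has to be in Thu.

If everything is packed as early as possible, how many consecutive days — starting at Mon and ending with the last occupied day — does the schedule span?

The precedence chain requires at least 2 distinct days.
Review can't be placed before Thu — that is day 4 counting from Mon — so the schedule must run through at least 4 days.
4 works (last occupied day: Thu): for example Build in Mon, Review in Thu, Handover in Tue, Design in Tue, Package in Tue, QA in Mon.

4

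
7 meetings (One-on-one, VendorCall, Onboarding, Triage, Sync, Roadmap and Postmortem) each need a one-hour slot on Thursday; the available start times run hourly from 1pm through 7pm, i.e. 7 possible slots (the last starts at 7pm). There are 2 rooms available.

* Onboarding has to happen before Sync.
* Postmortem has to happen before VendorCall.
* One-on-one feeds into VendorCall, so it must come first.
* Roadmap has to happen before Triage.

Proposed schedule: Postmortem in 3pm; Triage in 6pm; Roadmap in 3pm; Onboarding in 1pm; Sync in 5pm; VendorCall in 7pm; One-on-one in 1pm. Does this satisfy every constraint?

Yes

There are 2 rooms available — holds.
One-on-one feeds into VendorCall, so it must come first — holds.
Roadmap has to happen before Triage — holds.
Onboarding has to happen before Sync — holds.
Postmortem has to happen before VendorCall — holds.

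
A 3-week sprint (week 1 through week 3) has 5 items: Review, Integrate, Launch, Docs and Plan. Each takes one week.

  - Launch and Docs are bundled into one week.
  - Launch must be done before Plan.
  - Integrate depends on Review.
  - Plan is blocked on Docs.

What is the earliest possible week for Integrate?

Precedence pushes Integrate to at least week 2.
Integrate at week 2 is achievable: Review=week 1; Plan=week 2; Launch=week 1; Integrate=week 2; Docs=week 1.

week 2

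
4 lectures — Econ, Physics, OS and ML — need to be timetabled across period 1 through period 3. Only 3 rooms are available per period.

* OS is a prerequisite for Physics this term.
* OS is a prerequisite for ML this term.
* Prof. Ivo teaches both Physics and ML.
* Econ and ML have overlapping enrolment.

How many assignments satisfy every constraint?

Enumerating: Physics -> period 2, ML -> period 3, OS -> period 1, Econ -> period 1 | Econ=period 2; Physics=period 2; ML=period 3; OS=period 1 | ML -> period 2, Physics -> period 3, Econ -> period 1, OS -> period 1 | ML -> period 2, Econ -> period 3, OS -> period 1, Physics -> period 3.

4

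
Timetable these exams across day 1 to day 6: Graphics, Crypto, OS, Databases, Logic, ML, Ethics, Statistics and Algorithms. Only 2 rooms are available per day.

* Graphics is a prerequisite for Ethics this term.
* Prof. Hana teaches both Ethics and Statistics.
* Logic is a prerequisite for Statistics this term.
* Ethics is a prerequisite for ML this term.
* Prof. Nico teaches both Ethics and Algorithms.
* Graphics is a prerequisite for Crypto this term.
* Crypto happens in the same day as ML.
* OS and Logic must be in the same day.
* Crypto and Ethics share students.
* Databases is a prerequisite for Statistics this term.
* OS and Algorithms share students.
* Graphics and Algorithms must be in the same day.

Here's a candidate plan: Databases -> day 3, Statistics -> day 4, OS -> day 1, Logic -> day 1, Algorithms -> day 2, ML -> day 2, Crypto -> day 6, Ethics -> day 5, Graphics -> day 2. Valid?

No. Only 2 rooms are available per day is not satisfied.

OS and Logic must be in the same day — holds.
Logic is a prerequisite for Statistics this term — holds.
Crypto and Ethics share students — holds.
Only 2 rooms are available per day — violated.
Prof. Hana teaches both Ethics and Statistics — holds.
Graphics is a prerequisite for Crypto this term — holds.
Databases is a prerequisite for Statistics this term — holds.
OS and Algorithms share students — holds.
Ethics is a prerequisite for ML this term — violated.
Crypto happens in the same day as ML — violated.
Graphics is a prerequisite for Ethics this term — holds.
Prof. Nico teaches both Ethics and Algorithms — holds.
Graphics and Algorithms must be in the same day — holds.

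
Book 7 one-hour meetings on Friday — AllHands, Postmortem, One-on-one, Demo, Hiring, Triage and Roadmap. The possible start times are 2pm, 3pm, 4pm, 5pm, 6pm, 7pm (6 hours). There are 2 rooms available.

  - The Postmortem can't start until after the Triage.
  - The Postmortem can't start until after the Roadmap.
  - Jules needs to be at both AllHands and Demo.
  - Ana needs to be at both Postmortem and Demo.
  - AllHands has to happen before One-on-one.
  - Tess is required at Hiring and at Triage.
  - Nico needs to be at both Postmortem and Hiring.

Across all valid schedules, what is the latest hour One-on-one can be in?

7pm

Precedence pushes One-on-one to at least 3pm.
One-on-one at 7pm is achievable: AllHands -> 3pm, Postmortem -> 3pm, Triage -> 2pm, Roadmap -> 2pm, Hiring -> 4pm, Demo -> 4pm, One-on-one -> 7pm.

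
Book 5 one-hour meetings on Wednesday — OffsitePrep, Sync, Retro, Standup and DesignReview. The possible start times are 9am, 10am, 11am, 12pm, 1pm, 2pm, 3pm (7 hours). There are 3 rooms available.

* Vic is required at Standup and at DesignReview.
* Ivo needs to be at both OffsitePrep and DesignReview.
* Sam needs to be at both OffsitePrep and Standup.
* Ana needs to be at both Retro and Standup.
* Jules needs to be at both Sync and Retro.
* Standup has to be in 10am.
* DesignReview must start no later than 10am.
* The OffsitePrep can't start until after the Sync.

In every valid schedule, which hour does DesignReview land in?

9am

DesignReview's window is 9am–10am.
Standup is fixed at 10am, and DesignReview can't share a hour with Standup.
So DesignReview must be 9am.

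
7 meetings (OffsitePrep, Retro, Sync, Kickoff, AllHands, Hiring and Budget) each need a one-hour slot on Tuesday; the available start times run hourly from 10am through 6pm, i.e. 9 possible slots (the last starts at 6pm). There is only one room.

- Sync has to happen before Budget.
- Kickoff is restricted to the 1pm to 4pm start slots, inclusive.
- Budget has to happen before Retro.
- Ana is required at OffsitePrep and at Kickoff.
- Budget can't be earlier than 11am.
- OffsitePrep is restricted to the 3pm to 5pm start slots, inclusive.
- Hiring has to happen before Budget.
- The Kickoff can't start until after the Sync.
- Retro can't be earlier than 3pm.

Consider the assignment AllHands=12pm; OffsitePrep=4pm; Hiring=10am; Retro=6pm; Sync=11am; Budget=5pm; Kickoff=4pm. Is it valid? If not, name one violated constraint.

Hiring has to happen before Budget — holds.
Budget can't be earlier than 11am — holds.
The Kickoff can't start until after the Sync — holds.
Retro can't be earlier than 3pm — holds.
Kickoff is restricted to the 1pm to 4pm start slots, inclusive — holds.
Sync has to happen before Budget — holds.
There is only one room — violated.
Ana is required at OffsitePrep and at Kickoff — violated.
OffsitePrep is restricted to the 3pm to 5pm start slots, inclusive — holds.
Budget has to happen before Retro — holds.

No — it violates: Ana is required at OffsitePrep and at Kickoff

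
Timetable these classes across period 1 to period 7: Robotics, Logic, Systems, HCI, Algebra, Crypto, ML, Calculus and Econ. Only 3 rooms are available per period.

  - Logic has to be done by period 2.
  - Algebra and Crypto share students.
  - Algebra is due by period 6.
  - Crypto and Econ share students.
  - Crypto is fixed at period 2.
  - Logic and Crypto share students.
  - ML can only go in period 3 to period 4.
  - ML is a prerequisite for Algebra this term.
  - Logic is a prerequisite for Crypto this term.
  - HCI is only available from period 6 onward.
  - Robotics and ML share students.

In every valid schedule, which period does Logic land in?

Logic's window is period 1–period 2.
Crypto is fixed at period 2, and Logic can't share a period with Crypto.
So Logic must be period 1.

period 1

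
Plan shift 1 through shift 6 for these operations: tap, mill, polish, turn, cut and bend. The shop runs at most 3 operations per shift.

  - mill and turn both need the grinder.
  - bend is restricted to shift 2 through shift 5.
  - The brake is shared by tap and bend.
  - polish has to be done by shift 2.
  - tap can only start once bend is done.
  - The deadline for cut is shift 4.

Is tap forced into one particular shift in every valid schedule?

No

tap can be shift 3 (e.g. bend in shift 2, tap in shift 3, polish in shift 1, mill in shift 1, cut in shift 1, turn in shift 2) or shift 4 (e.g. polish in shift 1, turn in shift 2, tap in shift 4, bend in shift 2, mill in shift 1, cut in shift 1).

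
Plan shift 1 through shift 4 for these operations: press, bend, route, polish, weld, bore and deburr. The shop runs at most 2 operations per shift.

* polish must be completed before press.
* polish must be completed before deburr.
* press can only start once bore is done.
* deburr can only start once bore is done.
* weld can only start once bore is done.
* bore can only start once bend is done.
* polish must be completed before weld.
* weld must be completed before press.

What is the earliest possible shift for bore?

Precedence pushes bore to at least shift 2; downstream work caps bore at shift 2.
bore at shift 2 is achievable: deburr in shift 3, polish in shift 1, bend in shift 1, weld in shift 3, bore in shift 2, press in shift 4, route in shift 2.

shift 2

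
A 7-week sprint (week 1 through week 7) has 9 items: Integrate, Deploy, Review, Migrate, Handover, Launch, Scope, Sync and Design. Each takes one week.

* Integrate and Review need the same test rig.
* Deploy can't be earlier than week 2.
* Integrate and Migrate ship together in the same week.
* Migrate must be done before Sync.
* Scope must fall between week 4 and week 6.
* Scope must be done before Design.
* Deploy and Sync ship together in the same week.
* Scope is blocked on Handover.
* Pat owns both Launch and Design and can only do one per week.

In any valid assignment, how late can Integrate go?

Integrate must be in the same week as Migrate, which can't be after week 6, so Integrate is at most week 6.
Integrate at week 6 is achievable: Integrate=week 6, Handover=week 1, Sync=week 7, Review=week 1, Design=week 5, Deploy=week 7, Launch=week 1, Migrate=week 6, Scope=week 4.

week 6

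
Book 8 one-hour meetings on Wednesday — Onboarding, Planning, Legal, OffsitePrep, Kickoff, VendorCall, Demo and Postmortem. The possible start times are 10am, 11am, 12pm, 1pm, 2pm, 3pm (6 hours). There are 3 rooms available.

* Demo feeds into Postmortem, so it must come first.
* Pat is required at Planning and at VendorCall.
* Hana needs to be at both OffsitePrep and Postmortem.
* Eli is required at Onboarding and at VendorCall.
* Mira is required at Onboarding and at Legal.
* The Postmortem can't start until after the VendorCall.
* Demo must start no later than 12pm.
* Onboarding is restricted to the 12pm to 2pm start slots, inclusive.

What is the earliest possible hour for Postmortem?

Precedence pushes Postmortem to at least 11am.
Postmortem at 11am is achievable: Planning in 11am, Legal in 10am, OffsitePrep in 12pm, Onboarding in 12pm, VendorCall in 10am, Kickoff in 11am, Demo in 10am, Postmortem in 11am.

11am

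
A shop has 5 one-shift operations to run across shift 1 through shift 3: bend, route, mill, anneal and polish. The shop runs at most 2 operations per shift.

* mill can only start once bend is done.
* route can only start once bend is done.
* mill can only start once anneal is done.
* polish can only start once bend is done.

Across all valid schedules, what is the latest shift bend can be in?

Downstream work caps bend at shift 2.
bend at shift 1 is achievable: route -> shift 2; polish -> shift 3; bend -> shift 1; anneal -> shift 1; mill -> shift 2.
Nothing later works — the capacity limit rule out every shift after shift 1.

shift 1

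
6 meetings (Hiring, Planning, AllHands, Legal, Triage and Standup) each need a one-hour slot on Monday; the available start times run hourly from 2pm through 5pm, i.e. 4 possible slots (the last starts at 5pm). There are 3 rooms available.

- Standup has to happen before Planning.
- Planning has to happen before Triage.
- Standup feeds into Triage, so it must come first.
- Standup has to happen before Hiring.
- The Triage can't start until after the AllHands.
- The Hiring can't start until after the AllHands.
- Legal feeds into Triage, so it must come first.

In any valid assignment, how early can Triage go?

4pm

Precedence pushes Triage to at least 4pm.
Triage at 4pm is achievable: Planning=3pm, Triage=4pm, AllHands=2pm, Hiring=3pm, Standup=2pm, Legal=2pm.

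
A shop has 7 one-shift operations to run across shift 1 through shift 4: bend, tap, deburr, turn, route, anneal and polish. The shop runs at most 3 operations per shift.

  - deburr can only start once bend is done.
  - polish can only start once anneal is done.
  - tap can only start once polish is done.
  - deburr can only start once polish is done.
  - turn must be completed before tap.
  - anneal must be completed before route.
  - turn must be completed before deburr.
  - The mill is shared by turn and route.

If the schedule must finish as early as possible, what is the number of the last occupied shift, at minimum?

3

The precedence chain requires at least 3 distinct shifts.
With at most 3 per shift and 7 operations, at least 3 shifts are needed.
3 works (last occupied shift: shift 3): for example bend -> shift 1, anneal -> shift 1, route -> shift 2, polish -> shift 2, deburr -> shift 3, turn -> shift 1, tap -> shift 3.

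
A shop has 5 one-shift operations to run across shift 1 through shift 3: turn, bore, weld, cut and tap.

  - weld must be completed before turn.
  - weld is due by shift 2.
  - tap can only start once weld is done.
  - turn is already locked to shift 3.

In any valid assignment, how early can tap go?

Precedence pushes tap to at least shift 2.
tap at shift 2 is achievable: bore in shift 1, turn in shift 3, cut in shift 1, tap in shift 2, weld in shift 1.

shift 2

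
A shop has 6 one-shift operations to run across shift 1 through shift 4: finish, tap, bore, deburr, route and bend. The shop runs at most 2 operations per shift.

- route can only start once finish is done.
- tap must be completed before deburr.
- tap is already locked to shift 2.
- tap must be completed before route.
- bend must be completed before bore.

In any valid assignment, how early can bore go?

shift 2

Precedence pushes bore to at least shift 2.
bore at shift 2 is achievable: finish in shift 1; tap in shift 2; deburr in shift 3; bend in shift 1; route in shift 3; bore in shift 2.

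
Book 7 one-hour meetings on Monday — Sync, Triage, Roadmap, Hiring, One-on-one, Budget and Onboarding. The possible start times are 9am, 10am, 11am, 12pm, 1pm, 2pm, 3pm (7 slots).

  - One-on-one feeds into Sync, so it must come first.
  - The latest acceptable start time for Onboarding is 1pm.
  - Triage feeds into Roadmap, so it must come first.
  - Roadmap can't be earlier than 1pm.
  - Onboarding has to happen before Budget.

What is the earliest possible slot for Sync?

Precedence pushes Sync to at least 10am.
Sync at 10am is achievable: Roadmap in 1pm; Hiring in 9am; One-on-one in 9am; Triage in 9am; Budget in 10am; Sync in 10am; Onboarding in 9am.

10am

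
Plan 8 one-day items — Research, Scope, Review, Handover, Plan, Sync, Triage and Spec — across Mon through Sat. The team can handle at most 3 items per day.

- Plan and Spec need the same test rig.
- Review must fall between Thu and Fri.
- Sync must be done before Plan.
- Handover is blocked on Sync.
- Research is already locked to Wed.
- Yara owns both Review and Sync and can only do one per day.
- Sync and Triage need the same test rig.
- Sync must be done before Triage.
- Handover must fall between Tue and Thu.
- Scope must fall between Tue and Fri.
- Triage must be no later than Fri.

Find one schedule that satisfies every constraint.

Handover in Tue, Plan in Wed, Scope in Tue, Triage in Tue, Spec in Mon, Research in Wed, Review in Thu, Sync in Mon

Checking: Sync(Mon) before Triage(Tue); Sync(Mon) before Plan(Wed); Sync(Mon) before Handover(Tue); Sync(Mon) != Triage(Tue); Review(Thu) != Sync(Mon); Plan(Wed) != Spec(Mon); Triage=Tue in [Mon,Fri]; Scope=Tue in [Tue,Fri]; Handover=Tue in [Tue,Thu]; Research=Wed in [Wed,Wed]; Review=Thu in [Thu,Fri]; max 3 per day (cap 3).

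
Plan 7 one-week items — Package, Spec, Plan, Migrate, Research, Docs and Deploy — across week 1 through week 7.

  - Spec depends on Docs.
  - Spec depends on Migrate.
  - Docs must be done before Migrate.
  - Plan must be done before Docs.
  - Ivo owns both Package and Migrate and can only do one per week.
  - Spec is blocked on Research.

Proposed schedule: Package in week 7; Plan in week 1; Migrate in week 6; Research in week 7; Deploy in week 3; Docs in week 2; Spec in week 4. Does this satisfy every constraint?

No — it violates: Spec is blocked on Research

Plan must be done before Docs — holds.
Spec is blocked on Research — violated.
Spec depends on Migrate — violated.
Ivo owns both Package and Migrate and can only do one per week — holds.
Docs must be done before Migrate — holds.
Spec depends on Docs — holds.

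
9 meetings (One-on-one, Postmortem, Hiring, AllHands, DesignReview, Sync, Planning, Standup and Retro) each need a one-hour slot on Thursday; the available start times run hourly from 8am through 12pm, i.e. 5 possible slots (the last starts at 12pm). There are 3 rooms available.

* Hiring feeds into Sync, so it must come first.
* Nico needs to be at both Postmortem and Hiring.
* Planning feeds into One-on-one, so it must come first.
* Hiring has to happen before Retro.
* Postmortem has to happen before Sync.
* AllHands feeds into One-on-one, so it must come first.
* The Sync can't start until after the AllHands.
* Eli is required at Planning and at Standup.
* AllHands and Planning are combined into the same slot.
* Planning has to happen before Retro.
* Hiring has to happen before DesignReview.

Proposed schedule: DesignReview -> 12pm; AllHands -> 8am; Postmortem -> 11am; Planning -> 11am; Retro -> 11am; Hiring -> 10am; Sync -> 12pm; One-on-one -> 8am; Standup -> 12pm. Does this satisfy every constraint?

No — it violates: Planning feeds into One-on-one, so it must come first

AllHands and Planning are combined into the same slot — violated.
Planning feeds into One-on-one, so it must come first — violated.
There are 3 rooms available — holds.
Eli is required at Planning and at Standup — holds.
The Sync can't start until after the AllHands — holds.
Hiring has to happen before Retro — holds.
Postmortem has to happen before Sync — holds.
Hiring feeds into Sync, so it must come first — holds.
Hiring has to happen before DesignReview — holds.
Nico needs to be at both Postmortem and Hiring — holds.
AllHands feeds into One-on-one, so it must come first — violated.
Planning has to happen before Retro — violated.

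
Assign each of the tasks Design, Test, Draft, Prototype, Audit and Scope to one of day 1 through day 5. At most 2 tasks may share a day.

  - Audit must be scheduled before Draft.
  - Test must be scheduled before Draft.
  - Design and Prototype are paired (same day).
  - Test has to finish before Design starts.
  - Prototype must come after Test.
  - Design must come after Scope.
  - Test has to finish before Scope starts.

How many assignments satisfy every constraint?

54

Splitting on Design: it can be day 3 (6), day 4 (17), day 5 (31). Listing each branch's schedules as (Test, Draft, Prototype, Audit, Scope) by day number:
Design=day 3: (1,2,3,1,2) (1,4,3,1,2) (1,4,3,2,2) (1,5,3,1,2) (1,5,3,2,2) (1,5,3,4,2) — 6.
Design=day 4: (1,2,4,1,2) (1,2,4,1,3) (1,3,4,1,2) (1,3,4,1,3) (1,3,4,2,2) (1,3,4,2,3) (1,5,4,1,2) (1,5,4,1,3) (1,5,4,2,2) (1,5,4,2,3) (1,5,4,3,2) (1,5,4,3,3) (2,3,4,1,3) (2,3,4,2,3) (2,5,4,1,3) (2,5,4,2,3) (2,5,4,3,3) — 17.
Design=day 5: (1,2,5,1,2) (1,2,5,1,3) (1,2,5,1,4) (1,3,5,1,2) (1,3,5,1,3) (1,3,5,1,4) (1,3,5,2,2) (1,3,5,2,3) (1,3,5,2,4) (1,4,5,1,2) (1,4,5,1,3) (1,4,5,1,4) (1,4,5,2,2) (1,4,5,2,3) (1,4,5,2,4) (1,4,5,3,2) (1,4,5,3,3) (1,4,5,3,4) (2,3,5,1,3) (2,3,5,1,4) (2,3,5,2,3) (2,3,5,2,4) (2,4,5,1,3) (2,4,5,1,4) (2,4,5,2,3) (2,4,5,2,4) (2,4,5,3,3) (2,4,5,3,4) (3,4,5,1,4) (3,4,5,2,4) (3,4,5,3,4) — 31.
Summing: 6 + 17 + 31 = 54.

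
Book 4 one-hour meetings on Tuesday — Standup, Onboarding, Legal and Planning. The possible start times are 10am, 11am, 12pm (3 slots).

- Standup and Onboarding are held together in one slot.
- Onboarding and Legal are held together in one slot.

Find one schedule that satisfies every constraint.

Standup -> 10am, Planning -> 10am, Onboarding -> 10am, Legal -> 10am

Checking: Standup = Onboarding = 10am; Onboarding = Legal = 10am.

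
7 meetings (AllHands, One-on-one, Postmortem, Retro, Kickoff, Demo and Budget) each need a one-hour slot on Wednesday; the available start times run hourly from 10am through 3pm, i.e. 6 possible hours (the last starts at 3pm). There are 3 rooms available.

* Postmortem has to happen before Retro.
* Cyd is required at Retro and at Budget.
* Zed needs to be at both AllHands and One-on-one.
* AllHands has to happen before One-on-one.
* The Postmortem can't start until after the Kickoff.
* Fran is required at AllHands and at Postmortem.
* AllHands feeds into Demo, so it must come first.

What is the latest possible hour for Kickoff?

1pm

Downstream work caps Kickoff at 1pm.
Kickoff at 1pm is achievable: AllHands=10am; Postmortem=2pm; Budget=10am; Retro=3pm; Demo=11am; One-on-one=11am; Kickoff=1pm.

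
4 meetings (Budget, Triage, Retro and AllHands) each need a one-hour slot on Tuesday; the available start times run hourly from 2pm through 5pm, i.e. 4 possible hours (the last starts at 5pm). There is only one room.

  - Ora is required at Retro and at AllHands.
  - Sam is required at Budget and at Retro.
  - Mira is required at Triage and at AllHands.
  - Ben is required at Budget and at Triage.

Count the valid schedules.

24

Splitting on Budget: it can be 2pm (6), 3pm (6), 4pm (6), 5pm (6). Listing each branch's schedules as (Triage, Retro, AllHands):
Budget=2pm: (3pm,4pm,5pm) (3pm,5pm,4pm) (4pm,3pm,5pm) (4pm,5pm,3pm) (5pm,3pm,4pm) (5pm,4pm,3pm) — 6.
Budget=3pm: (2pm,4pm,5pm) (2pm,5pm,4pm) (4pm,2pm,5pm) (4pm,5pm,2pm) (5pm,2pm,4pm) (5pm,4pm,2pm) — 6.
Budget=4pm: (2pm,3pm,5pm) (2pm,5pm,3pm) (3pm,2pm,5pm) (3pm,5pm,2pm) (5pm,2pm,3pm) (5pm,3pm,2pm) — 6.
Budget=5pm: (2pm,3pm,4pm) (2pm,4pm,3pm) (3pm,2pm,4pm) (3pm,4pm,2pm) (4pm,2pm,3pm) (4pm,3pm,2pm) — 6.
Summing: 6 + 6 + 6 + 6 = 24.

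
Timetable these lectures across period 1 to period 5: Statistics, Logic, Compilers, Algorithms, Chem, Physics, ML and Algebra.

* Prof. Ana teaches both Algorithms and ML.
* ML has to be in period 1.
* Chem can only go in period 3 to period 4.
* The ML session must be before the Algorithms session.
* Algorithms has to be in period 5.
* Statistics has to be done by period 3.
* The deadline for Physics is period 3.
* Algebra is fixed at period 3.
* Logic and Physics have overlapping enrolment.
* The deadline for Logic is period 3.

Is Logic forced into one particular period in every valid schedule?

Logic can be period 1 (e.g. Chem=period 3, ML=period 1, Physics=period 2, Statistics=period 1, Algorithms=period 5, Algebra=period 3, Logic=period 1, Compilers=period 1) or period 2 (e.g. Statistics=period 1; Physics=period 1; ML=period 1; Logic=period 2; Chem=period 3; Algorithms=period 5; Algebra=period 3; Compilers=period 1).

No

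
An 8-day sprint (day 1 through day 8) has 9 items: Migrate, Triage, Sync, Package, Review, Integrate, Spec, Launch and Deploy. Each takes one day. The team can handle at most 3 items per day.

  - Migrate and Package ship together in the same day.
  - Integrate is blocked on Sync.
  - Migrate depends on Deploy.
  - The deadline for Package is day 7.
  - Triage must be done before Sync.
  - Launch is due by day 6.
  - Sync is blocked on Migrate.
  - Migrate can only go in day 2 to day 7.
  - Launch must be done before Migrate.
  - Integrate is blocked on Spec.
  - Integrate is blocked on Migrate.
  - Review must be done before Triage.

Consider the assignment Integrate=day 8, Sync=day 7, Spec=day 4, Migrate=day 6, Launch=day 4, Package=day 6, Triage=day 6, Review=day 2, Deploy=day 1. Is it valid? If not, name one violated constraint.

Migrate depends on Deploy — holds.
Integrate is blocked on Sync — holds.
Sync is blocked on Migrate — holds.
Launch is due by day 6 — holds.
Migrate can only go in day 2 to day 7 — holds.
The team can handle at most 3 items per day — holds.
Integrate is blocked on Migrate — holds.
Launch must be done before Migrate — holds.
The deadline for Package is day 7 — holds.
Review must be done before Triage — holds.
Integrate is blocked on Spec — holds.
Triage must be done before Sync — holds.
Migrate and Package ship together in the same day — holds.

Yes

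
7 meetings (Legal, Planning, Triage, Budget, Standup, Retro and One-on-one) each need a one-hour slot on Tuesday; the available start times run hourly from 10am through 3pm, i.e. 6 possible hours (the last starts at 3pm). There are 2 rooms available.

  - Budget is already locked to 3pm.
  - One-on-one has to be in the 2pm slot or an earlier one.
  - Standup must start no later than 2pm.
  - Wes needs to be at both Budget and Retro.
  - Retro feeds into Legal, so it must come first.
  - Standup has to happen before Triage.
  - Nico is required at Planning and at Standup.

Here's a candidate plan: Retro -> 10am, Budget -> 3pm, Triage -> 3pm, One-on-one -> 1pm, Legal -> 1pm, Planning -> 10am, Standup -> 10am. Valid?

No — it violates: Nico is required at Planning and at Standup

There are 2 rooms available — violated.
Retro feeds into Legal, so it must come first — holds.
Nico is required at Planning and at Standup — violated.
Standup must start no later than 2pm — holds.
One-on-one has to be in the 2pm slot or an earlier one — holds.
Wes needs to be at both Budget and Retro — holds.
Budget is already locked to 3pm — holds.
Standup has to happen before Triage — holds.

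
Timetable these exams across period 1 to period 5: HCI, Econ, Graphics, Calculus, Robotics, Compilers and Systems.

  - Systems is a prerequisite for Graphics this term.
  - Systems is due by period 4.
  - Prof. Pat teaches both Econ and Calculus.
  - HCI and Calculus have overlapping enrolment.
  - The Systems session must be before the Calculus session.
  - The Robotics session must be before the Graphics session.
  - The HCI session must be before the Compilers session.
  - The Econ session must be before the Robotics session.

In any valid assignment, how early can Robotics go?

period 2

Precedence pushes Robotics to at least period 2; downstream work caps Robotics at period 4.
Robotics at period 2 is achievable: Compilers=period 2, Graphics=period 3, Systems=period 1, HCI=period 1, Robotics=period 2, Calculus=period 2, Econ=period 1.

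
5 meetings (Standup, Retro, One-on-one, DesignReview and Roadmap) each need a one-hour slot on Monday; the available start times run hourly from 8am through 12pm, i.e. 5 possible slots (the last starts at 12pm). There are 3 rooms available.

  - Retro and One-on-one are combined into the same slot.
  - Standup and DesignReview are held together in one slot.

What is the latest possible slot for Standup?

12pm

Standup at 12pm is achievable: Retro in 8am, One-on-one in 8am, DesignReview in 12pm, Standup in 12pm, Roadmap in 8am.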